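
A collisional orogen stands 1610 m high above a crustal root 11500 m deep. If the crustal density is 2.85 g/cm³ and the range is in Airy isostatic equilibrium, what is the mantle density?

Airy balance: ρ_c h = (ρ_m − ρ_c) r → ρ_m = ρ_c (1 + h/r).
ρ_m = 2.85 × (1 + 1610 m/11500 m) = 3.25 g/cm³.

3.25 g/cm³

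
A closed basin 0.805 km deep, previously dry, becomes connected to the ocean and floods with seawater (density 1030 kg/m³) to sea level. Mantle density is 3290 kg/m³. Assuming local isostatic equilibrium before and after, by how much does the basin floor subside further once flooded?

0.367 km

After flooding the water column is d + s deep. Its weight must equal the weight of mantle displaced by the extra subsidence s: (d + s) ρ_w = s ρ_m.
s = d ρ_w / (ρ_m − ρ_w) = 0.805 km × 1030/(3290 − 1030) = 0.367 km.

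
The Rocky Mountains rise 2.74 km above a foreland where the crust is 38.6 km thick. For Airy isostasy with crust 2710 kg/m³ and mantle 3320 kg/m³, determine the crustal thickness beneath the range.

53.5 km

Root depth r = h ρ_c / (ρ_m − ρ_c) = 2.74 km × 2710 / 610 = 12.17 km.
Total thickness = T + h + r = 38.6 km + 2.74 km + 12.17 km = 53.5 km.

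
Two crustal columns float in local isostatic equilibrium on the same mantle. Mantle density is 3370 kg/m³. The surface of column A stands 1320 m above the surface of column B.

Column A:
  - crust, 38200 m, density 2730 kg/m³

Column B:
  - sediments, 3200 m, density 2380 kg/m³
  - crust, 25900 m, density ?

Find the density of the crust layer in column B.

Take the compensation level at the base of the deeper column (depth z_c below the surface of column A) and equate Σ ρ_i t_i down to z_c; mantle fills any gap and the z_c terms cancel.
Column A: 38200×2730 + (z_c − 38200)×3370
Column B: 1320×0 + 3200×2380 + 25900×ρ + (z_c − 1320 − 29100)×3370
The z_c×3370 term appears on both sides and cancels. Collect the known terms of each column as K = Σ(ρt)_known − 3370 × (depth of known layers): K_A = 104286000 − 3370×38200 = −24448000; K_B = 7616000 − 3370×(1320 + 29100) = −94899400.
Balance: K_A = K_B + 25900×ρ, so ρ = (K_A − K_B)/25900 = 70451400/25900 = 2720 kg/m³.

2720 kg/m³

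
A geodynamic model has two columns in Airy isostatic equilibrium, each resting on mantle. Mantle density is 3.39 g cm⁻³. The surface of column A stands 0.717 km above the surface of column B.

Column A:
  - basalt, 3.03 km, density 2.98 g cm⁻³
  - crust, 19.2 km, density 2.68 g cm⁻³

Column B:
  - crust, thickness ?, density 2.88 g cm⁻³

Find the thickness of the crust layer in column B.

24.4 km

Take the compensation level at the base of the deeper column (depth z_c below the surface of column A) and equate Σ ρ_i t_i down to z_c; mantle fills any gap and the z_c terms cancel.
Column A: 3.03×2.98 + 19.2×2.68 + (z_c − 22.23)×3.39
Column B: 0.717×0 + x×2.88 + (z_c − 0.717 − 0 − x)×3.39
The z_c×3.39 term appears on both sides and cancels. Collect the known terms of each column as K = Σ(ρt)_known − 3.39 × (depth of known layers): K_A = 60.4854 − 3.39×22.23 = −14.8743; K_B = 0 − 3.39×(0.717 + 0) = −2.43063.
Balance: K_A = K_B − x×(3.39 − 2.88), so x = (K_B − K_A)/(3.39 − 2.88) = 12.4437/0.51 = 24.4 km.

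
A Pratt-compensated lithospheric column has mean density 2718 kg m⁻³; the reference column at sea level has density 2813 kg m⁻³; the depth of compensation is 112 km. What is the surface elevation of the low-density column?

ρ_ref D = ρ (D + h) → h = D (ρ_ref − ρ)/ρ.
h = 112 km × (2813 − 2718)/2718 = 3.91 km.

3.91 km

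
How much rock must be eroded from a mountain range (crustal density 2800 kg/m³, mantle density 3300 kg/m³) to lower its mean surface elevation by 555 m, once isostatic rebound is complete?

3660 m

Net drop Δ = e − u = e − e ρ_c/ρ_m = e (ρ_m − ρ_c)/ρ_m.
e = Δ ρ_m/(ρ_m − ρ_c) = 555 m × 3300/500 = 3660 m.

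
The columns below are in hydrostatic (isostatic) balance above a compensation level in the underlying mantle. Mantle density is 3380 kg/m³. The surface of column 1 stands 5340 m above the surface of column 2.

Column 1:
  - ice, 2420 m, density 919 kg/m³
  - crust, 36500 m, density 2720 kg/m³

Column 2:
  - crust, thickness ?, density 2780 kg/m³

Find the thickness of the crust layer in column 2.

Take the compensation level at the base of the deeper column (depth z_c below the surface of column 1) and equate Σ ρ_i t_i down to z_c; mantle fills any gap and the z_c terms cancel.
Column 1: 2420×919 + 36500×2720 + (z_c − 38920)×3380
Column 2: 5340×0 + x×2780 + (z_c − 5340 − 0 − x)×3380
The z_c×3380 term appears on both sides and cancels. Collect the known terms of each column as K = Σ(ρt)_known − 3380 × (depth of known layers): K_1 = 101503980 − 3380×38920 = −30045620; K_2 = 0 − 3380×(5340 + 0) = −18049200.
Balance: K_1 = K_2 − x×(3380 − 2780), so x = (K_2 − K_1)/(3380 − 2780) = 11996400/600 = 20000 m.

20000 m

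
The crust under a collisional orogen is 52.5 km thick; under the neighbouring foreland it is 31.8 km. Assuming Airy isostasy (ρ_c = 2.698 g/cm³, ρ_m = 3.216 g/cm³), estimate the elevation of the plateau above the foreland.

3.33 km

Excess crust Δ = 52.5 km − 31.8 km = 20.7 km, split between elevation h and root r with h + r = Δ.
Airy balance ρ_c h = (ρ_m − ρ_c) r gives r = h ρ_c/(ρ_m − ρ_c), so h (1 + ρ_c/(ρ_m − ρ_c)) = Δ, i.e. h = Δ (ρ_m − ρ_c)/ρ_m.
h = 20.7 km × 0.518/3.216 = 3.33 km.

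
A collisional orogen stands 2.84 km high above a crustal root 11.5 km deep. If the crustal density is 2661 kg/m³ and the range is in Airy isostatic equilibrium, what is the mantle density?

3320 kg/m³

Airy balance: ρ_c h = (ρ_m − ρ_c) r → ρ_m = ρ_c (1 + h/r).
ρ_m = 2661 × (1 + 2.84 km/11.5 km) = 3320 kg/m³.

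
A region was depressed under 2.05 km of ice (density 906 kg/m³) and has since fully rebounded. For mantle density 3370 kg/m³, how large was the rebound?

0.551 km

Removing the load lets mantle flow back in; uplift u satisfies ρ_ice t = ρ_m u.
u = t ρ_ice/ρ_m = 2.05 km × 906/3370 = 0.551 km.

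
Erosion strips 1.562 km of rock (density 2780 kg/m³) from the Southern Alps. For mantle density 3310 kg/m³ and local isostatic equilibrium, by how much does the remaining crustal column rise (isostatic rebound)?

Unloading: uplift u = e ρ_c/ρ_m = 1.562 km × 2780/3310 = 1.31 km.

1.31 km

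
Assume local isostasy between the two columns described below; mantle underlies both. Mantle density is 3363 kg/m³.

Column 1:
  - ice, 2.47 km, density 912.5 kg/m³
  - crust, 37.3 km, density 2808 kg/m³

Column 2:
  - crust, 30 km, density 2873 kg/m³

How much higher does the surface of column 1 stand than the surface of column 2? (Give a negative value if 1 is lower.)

3.58 km

For any compensation level in the mantle, the mantle terms cancel and isostasy reduces to e = (Σt_1 − Σt_2) − (Σ(ρt)_1 − Σ(ρt)_2) / ρ_m.
Σt_1 = 39.77 km; Σt_2 = 30 km; Σ(ρt)_1 = 106992.275; Σ(ρt)_2 = 86190 (in km·kg/m³).
e = (39.77 − 30) − (106992.275 − 86190) / 3363 = 3.58 km.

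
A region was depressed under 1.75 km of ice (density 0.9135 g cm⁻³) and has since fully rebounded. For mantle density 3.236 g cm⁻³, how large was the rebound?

Removing the load lets mantle flow back in; uplift u satisfies ρ_ice t = ρ_m u.
u = t ρ_ice/ρ_m = 1.75 km × 0.9135/3.236 = 0.494 km.

0.494 km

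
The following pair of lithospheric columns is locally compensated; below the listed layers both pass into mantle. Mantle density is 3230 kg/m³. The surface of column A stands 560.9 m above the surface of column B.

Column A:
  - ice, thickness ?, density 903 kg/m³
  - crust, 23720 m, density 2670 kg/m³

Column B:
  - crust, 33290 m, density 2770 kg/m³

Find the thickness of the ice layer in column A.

1650 m

Take the compensation level at the base of the deeper column (depth z_c below the surface of column A) and equate Σ ρ_i t_i down to z_c; mantle fills any gap and the z_c terms cancel.
Column A: x×903 + 23720×2670 + (z_c − 23720 − x)×3230
Column B: 560.9×0 + 33290×2770 + (z_c − 560.9 − 33290)×3230
The z_c×3230 term appears on both sides and cancels. Collect the known terms of each column as K = Σ(ρt)_known − 3230 × (depth of known layers): K_A = 63332400 − 3230×23720 = −13283200; K_B = 92213300 − 3230×(560.9 + 33290) = −17125107.
Balance: K_A − x×(3230 − 903) = K_B, so x = (K_A − K_B)/(3230 − 903) = 3841910/2327 = 1650 m.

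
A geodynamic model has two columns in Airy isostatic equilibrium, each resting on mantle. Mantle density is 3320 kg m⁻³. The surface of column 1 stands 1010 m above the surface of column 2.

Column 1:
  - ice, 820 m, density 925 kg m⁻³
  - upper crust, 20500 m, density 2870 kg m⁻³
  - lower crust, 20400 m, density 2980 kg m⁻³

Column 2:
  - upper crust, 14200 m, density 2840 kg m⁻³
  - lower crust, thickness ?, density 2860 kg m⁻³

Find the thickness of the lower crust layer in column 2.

Take the compensation level at the base of the deeper column (depth z_c below the surface of column 1) and equate Σ ρ_i t_i down to z_c; mantle fills any gap and the z_c terms cancel.
Column 1: 820×925 + 20500×2870 + 20400×2980 + (z_c − 41720)×3320
Column 2: 1010×0 + 14200×2840 + x×2860 + (z_c − 1010 − 14200 − x)×3320
The z_c×3320 term appears on both sides and cancels. Collect the known terms of each column as K = Σ(ρt)_known − 3320 × (depth of known layers): K_1 = 120385500 − 3320×41720 = −18124900; K_2 = 40328000 − 3320×(1010 + 14200) = −10169200.
Balance: K_1 = K_2 − x×(3320 − 2860), so x = (K_2 − K_1)/(3320 − 2860) = 7955700/460 = 17300 m.

17300 m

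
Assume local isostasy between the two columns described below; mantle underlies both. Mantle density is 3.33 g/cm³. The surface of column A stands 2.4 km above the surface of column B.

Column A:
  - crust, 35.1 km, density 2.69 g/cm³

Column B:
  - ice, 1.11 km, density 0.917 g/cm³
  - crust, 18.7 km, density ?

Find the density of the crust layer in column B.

2.7 g/cm³

Take the compensation level at the base of the deeper column (depth z_c below the surface of column A) and equate Σ ρ_i t_i down to z_c; mantle fills any gap and the z_c terms cancel.
Column A: 35.1×2.69 + (z_c − 35.1)×3.33
Column B: 2.4×0 + 1.11×0.917 + 18.7×ρ + (z_c − 2.4 − 19.81)×3.33
The z_c×3.33 term appears on both sides and cancels. Collect the known terms of each column as K = Σ(ρt)_known − 3.33 × (depth of known layers): K_A = 94.419 − 3.33×35.1 = −22.464; K_B = 1.01787 − 3.33×(2.4 + 19.81) = −72.94143.
Balance: K_A = K_B + 18.7×ρ, so ρ = (K_A − K_B)/18.7 = 50.4774/18.7 = 2.7 g/cm³.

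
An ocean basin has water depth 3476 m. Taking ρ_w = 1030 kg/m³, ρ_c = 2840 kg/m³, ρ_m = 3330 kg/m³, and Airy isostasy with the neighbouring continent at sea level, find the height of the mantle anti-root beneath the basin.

12800 m

By Archimedes' principle applied to the lithosphere: replacing crust with seawater at the top is compensated by replacing crust with mantle at the base: d (ρ_c − ρ_w) = a (ρ_m − ρ_c).
a = d (ρ_c − ρ_w)/(ρ_m − ρ_c) = 3476 m × 1810/490 = 12800 m.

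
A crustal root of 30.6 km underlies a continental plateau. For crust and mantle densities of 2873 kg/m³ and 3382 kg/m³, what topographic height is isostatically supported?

For local isostatic compensation: ρ_c h = (ρ_m − ρ_c) r.
h = r (ρ_m − ρ_c) / ρ_c = 30.6 km × (3382 − 2873) / 2873 = 5.42 km.

5.42 km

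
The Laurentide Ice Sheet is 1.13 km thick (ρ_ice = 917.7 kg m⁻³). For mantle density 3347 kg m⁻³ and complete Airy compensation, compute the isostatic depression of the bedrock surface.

0.31 km

Equating mass per unit area of the two columns: the ice load ρ_ice t is balanced by mantle displaced below, ρ_m s.
s = t ρ_ice / ρ_m = 1.13 km × 917.7/3347 = 0.31 km.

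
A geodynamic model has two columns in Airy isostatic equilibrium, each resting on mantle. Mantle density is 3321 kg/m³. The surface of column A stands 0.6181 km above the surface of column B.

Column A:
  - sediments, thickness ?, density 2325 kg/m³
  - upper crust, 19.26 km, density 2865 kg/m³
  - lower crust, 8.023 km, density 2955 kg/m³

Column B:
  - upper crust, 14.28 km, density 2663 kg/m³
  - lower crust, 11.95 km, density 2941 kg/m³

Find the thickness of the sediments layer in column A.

Take the compensation level at the base of the deeper column (depth z_c below the surface of column A) and equate Σ ρ_i t_i down to z_c; mantle fills any gap and the z_c terms cancel.
Column A: x×2325 + 19.26×2865 + 8.023×2955 + (z_c − 27.283 − x)×3321
Column B: 0.6181×0 + 14.28×2663 + 11.95×2941 + (z_c − 0.6181 − 26.23)×3321
The z_c×3321 term appears on both sides and cancels. Collect the known terms of each column as K = Σ(ρt)_known − 3321 × (depth of known layers): K_A = 78887.865 − 3321×27.283 = −11718.978; K_B = 73172.59 − 3321×(0.6181 + 26.23) = −15989.9501.
Balance: K_A − x×(3321 − 2325) = K_B, so x = (K_A − K_B)/(3321 − 2325) = 4270.97/996 = 4.29 km.

4.29 km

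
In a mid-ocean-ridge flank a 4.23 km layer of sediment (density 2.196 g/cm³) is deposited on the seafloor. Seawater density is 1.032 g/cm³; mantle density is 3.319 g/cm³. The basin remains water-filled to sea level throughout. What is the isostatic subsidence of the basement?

Submarine loading: the sediment displaces seawater, and the subsidence is in turn flooded, so s (ρ_m − ρ_w) = t (ρ_sed − ρ_w).
s = 4.23 km × (2.196 − 1.032) / (3.319 − 1.032) = 2.15 km.

2.15 km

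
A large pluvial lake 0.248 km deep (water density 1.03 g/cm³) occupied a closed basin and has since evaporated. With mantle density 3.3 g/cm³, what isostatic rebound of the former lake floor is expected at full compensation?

0.0774 km

u = d ρ_w/ρ_m = 0.248 km × 1.03/3.3 = 0.0774 km.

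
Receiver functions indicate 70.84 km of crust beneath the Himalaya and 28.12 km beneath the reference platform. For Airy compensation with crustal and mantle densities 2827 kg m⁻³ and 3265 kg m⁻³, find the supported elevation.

5.73 km

Excess crust Δ = 70.84 km − 28.12 km = 42.72 km, split between elevation h and root r with h + r = Δ.
Airy balance ρ_c h = (ρ_m − ρ_c) r gives r = h ρ_c/(ρ_m − ρ_c), so h (1 + ρ_c/(ρ_m − ρ_c)) = Δ, i.e. h = Δ (ρ_m − ρ_c)/ρ_m.
h = 42.72 km × 438/3265 = 5.73 km.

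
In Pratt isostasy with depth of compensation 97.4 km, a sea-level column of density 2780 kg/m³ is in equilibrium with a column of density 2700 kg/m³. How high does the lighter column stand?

2.89 km

ρ_ref D = ρ (D + h) → h = D (ρ_ref − ρ)/ρ.
h = 97.4 km × (2780 − 2700)/2700 = 2.89 km.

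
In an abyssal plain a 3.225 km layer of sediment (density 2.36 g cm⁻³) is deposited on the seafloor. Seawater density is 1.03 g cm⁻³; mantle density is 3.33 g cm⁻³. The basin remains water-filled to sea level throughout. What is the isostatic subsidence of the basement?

1.86 km

Submarine loading: the sediment displaces seawater, and the subsidence is in turn flooded, so s (ρ_m − ρ_w) = t (ρ_sed − ρ_w).
s = 3.225 km × (2.36 − 1.03) / (3.33 − 1.03) = 1.86 km.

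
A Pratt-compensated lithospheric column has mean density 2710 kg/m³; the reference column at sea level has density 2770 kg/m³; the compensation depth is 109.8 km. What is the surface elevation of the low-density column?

2.43 km

ρ_ref D = ρ (D + h) → h = D (ρ_ref − ρ)/ρ.
h = 109.8 km × (2770 − 2710)/2710 = 2.43 km.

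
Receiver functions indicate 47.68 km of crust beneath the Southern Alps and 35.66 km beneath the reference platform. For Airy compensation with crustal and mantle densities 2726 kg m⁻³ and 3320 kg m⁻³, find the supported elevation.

2.15 km

Excess crust Δ = 47.68 km − 35.66 km = 12.02 km, split between elevation h and root r with h + r = Δ.
Airy balance ρ_c h = (ρ_m − ρ_c) r gives r = h ρ_c/(ρ_m − ρ_c), so h (1 + ρ_c/(ρ_m − ρ_c)) = Δ, i.e. h = Δ (ρ_m − ρ_c)/ρ_m.
h = 12.02 km × 594/3320 = 2.15 km.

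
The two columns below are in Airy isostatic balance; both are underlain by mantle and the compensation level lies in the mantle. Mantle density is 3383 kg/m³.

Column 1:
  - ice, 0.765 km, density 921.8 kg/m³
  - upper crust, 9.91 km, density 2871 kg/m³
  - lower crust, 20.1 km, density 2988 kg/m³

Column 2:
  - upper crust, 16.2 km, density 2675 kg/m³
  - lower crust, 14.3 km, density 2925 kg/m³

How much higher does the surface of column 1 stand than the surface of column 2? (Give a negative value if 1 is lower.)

−0.923 km

For any compensation level in the mantle, the mantle terms cancel and isostasy reduces to e = (Σt_1 − Σt_2) − (Σ(ρt)_1 − Σ(ρt)_2) / ρ_m.
Σt_1 = 30.775 km; Σt_2 = 30.5 km; Σ(ρt)_1 = 89215.587; Σ(ρt)_2 = 85162.5 (in km·kg/m³).
e = (30.775 − 30.5) − (89215.587 − 85162.5) / 3383 = −0.923 km.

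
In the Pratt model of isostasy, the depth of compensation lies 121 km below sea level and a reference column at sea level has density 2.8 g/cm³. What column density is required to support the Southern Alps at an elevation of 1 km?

2.78 g/cm³

Pratt balance: ρ_ref D = ρ (D + h).
ρ = ρ_ref D/(D + h) = 2.8 × 121 km/(121 km + 1 km) = 2.78 g/cm³.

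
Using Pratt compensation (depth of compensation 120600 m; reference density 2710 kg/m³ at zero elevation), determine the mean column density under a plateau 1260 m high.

Pratt balance: ρ_ref D = ρ (D + h).
ρ = ρ_ref D/(D + h) = 2710 × 120600 m/(120600 m + 1260 m) = 2680 kg/m³.

2680 kg/m³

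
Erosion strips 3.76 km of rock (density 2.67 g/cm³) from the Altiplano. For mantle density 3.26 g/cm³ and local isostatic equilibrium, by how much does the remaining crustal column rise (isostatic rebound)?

3.08 km

Unloading: uplift u = e ρ_c/ρ_m = 3.76 km × 2.67/3.26 = 3.08 km.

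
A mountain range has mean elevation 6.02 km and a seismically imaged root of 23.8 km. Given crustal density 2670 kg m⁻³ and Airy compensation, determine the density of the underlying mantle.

3350 kg m⁻³

Airy balance: ρ_c h = (ρ_m − ρ_c) r → ρ_m = ρ_c (1 + h/r).
ρ_m = 2670 × (1 + 6.02 km/23.8 km) = 3350 kg m⁻³.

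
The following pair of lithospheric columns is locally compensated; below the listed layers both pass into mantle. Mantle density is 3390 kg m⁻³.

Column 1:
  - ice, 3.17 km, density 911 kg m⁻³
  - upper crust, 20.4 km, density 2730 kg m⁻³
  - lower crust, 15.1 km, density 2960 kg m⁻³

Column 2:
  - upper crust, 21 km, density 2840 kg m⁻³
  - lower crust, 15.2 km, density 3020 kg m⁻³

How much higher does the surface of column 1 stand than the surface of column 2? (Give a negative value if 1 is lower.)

3.14 km

For any compensation level in the mantle, the mantle terms cancel and isostasy reduces to e = (Σt_1 − Σt_2) − (Σ(ρt)_1 − Σ(ρt)_2) / ρ_m.
Σt_1 = 38.67 km; Σt_2 = 36.2 km; Σ(ρt)_1 = 103275.87; Σ(ρt)_2 = 105544 (in km·kg m⁻³).
e = (38.67 − 36.2) − (103275.87 − 105544) / 3390 = 3.14 km.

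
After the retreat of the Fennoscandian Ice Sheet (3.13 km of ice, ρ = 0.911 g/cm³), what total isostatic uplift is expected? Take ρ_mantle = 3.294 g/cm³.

0.866 km

Removing the load lets mantle flow back in; uplift u satisfies ρ_ice t = ρ_m u.
u = t ρ_ice/ρ_m = 3.13 km × 0.911/3.294 = 0.866 km.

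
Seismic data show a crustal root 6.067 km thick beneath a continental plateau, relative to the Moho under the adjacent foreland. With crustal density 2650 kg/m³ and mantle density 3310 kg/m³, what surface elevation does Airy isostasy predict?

Equating mass per unit area of the two columns: ρ_c h = (ρ_m − ρ_c) r.
h = r (ρ_m − ρ_c) / ρ_c = 6.067 km × (3310 − 2650) / 2650 = 1.51 km.

1.51 km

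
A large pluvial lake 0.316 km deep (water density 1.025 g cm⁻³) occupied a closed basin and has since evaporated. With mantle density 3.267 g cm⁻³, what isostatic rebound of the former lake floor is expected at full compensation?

0.0991 km

u = d ρ_w/ρ_m = 0.316 km × 1.025/3.267 = 0.0991 km.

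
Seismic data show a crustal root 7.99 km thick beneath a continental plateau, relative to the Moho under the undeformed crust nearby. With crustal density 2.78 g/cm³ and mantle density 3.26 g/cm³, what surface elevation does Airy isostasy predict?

1.38 km

Equating mass per unit area of the two columns: ρ_c h = (ρ_m − ρ_c) r.
h = r (ρ_m − ρ_c) / ρ_c = 7.99 km × (3.26 − 2.78) / 2.78 = 1.38 km.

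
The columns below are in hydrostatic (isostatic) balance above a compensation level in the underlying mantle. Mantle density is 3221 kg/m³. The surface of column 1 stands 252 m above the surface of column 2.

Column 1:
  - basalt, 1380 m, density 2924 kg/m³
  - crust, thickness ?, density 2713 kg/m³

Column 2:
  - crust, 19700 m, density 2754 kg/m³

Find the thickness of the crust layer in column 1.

18900 m

Take the compensation level at the base of the deeper column (depth z_c below the surface of column 1) and equate Σ ρ_i t_i down to z_c; mantle fills any gap and the z_c terms cancel.
Column 1: 1380×2924 + x×2713 + (z_c − 1380 − x)×3221
Column 2: 252×0 + 19700×2754 + (z_c − 252 − 19700)×3221
The z_c×3221 term appears on both sides and cancels. Collect the known terms of each column as K = Σ(ρt)_known − 3221 × (depth of known layers): K_1 = 4035120 − 3221×1380 = −409860; K_2 = 54253800 − 3221×(252 + 19700) = −10011592.
Balance: K_1 − x×(3221 − 2713) = K_2, so x = (K_1 − K_2)/(3221 − 2713) = 9601730/508 = 18900 m.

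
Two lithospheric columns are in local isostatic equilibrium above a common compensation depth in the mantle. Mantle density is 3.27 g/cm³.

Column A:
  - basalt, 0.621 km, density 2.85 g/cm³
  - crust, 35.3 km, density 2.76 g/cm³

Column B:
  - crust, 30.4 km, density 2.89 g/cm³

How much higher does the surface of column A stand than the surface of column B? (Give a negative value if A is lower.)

For any compensation level in the mantle, the mantle terms cancel and isostasy reduces to e = (Σt_A − Σt_B) − (Σ(ρt)_A − Σ(ρt)_B) / ρ_m.
Σt_A = 35.921 km; Σt_B = 30.4 km; Σ(ρt)_A = 99.19785; Σ(ρt)_B = 87.856 (in km·g/cm³).
e = (35.921 − 30.4) − (99.19785 − 87.856) / 3.27 = 2.05 km.

2.05 km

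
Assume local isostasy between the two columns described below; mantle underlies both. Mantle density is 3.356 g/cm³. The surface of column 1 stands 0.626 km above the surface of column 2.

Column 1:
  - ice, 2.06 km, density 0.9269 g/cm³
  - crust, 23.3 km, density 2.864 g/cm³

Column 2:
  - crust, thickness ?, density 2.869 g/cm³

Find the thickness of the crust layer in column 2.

Take the compensation level at the base of the deeper column (depth z_c below the surface of column 1) and equate Σ ρ_i t_i down to z_c; mantle fills any gap and the z_c terms cancel.
Column 1: 2.06×0.9269 + 23.3×2.864 + (z_c − 25.36)×3.356
Column 2: 0.626×0 + x×2.869 + (z_c − 0.626 − 0 − x)×3.356
The z_c×3.356 term appears on both sides and cancels. Collect the known terms of each column as K = Σ(ρt)_known − 3.356 × (depth of known layers): K_1 = 68.640614 − 3.356×25.36 = −16.467546; K_2 = 0 − 3.356×(0.626 + 0) = −2.100856.
Balance: K_1 = K_2 − x×(3.356 − 2.869), so x = (K_2 − K_1)/(3.356 − 2.869) = 14.3667/0.487 = 29.5 km.

29.5 km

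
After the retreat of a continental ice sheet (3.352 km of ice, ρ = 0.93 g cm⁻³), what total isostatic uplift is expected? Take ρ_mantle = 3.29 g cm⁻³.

Removing the load lets mantle flow back in; uplift u satisfies ρ_ice t = ρ_m u.
u = t ρ_ice/ρ_m = 3.352 km × 0.93/3.29 = 0.948 km.

0.948 km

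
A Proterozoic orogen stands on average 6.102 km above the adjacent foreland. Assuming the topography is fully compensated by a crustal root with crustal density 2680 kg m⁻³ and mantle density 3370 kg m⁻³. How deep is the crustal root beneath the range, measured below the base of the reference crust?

For local isostatic compensation: the weight of the topography is balanced by the buoyancy of the root, ρ_c h = (ρ_m − ρ_c) r.
r = h · ρ_c / (ρ_m − ρ_c) = 6.102 km × 2680 / (3370 − 2680) = 23.7 km.

23.7 km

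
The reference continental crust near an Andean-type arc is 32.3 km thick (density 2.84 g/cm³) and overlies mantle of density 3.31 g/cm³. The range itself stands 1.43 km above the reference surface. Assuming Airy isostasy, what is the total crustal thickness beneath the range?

Root depth r = h ρ_c / (ρ_m − ρ_c) = 1.43 km × 2.84 / 0.47 = 8.641 km.
Total thickness = T + h + r = 32.3 km + 1.43 km + 8.641 km = 42.4 km.

42.4 km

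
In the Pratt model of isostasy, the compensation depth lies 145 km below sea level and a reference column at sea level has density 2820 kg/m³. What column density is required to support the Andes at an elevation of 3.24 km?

2760 kg/m³

Pratt balance: ρ_ref D = ρ (D + h).
ρ = ρ_ref D/(D + h) = 2820 × 145 km/(145 km + 3.24 km) = 2760 kg/m³.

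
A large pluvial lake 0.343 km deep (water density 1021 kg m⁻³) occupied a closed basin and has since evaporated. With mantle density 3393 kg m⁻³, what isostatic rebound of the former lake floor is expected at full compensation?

0.103 km

u = d ρ_w/ρ_m = 0.343 km × 1021/3393 = 0.103 km.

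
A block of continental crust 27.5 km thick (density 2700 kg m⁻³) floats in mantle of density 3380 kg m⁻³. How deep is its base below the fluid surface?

22 km

Draft d = t ρ_obj/ρ_fluid = 27.5 km × 2700/3380 = 22 km.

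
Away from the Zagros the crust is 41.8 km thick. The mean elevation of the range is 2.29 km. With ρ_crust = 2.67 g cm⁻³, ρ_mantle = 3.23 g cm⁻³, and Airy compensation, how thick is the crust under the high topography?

55 km

Root depth r = h ρ_c / (ρ_m − ρ_c) = 2.29 km × 2.67 / 0.56 = 10.92 km.
Total thickness = T + h + r = 41.8 km + 2.29 km + 10.92 km = 55 km.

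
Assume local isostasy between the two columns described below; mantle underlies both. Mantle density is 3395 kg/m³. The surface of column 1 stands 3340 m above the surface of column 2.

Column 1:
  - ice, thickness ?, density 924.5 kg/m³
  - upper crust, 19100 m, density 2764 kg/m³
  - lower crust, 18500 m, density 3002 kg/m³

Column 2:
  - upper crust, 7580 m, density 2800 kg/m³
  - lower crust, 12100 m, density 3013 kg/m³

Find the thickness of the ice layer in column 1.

Take the compensation level at the base of the deeper column (depth z_c below the surface of column 1) and equate Σ ρ_i t_i down to z_c; mantle fills any gap and the z_c terms cancel.
Column 1: x×924.5 + 19100×2764 + 18500×3002 + (z_c − 37600 − x)×3395
Column 2: 3340×0 + 7580×2800 + 12100×3013 + (z_c − 3340 − 19680)×3395
The z_c×3395 term appears on both sides and cancels. Collect the known terms of each column as K = Σ(ρt)_known − 3395 × (depth of known layers): K_1 = 108329400 − 3395×37600 = −19322600; K_2 = 57681300 − 3395×(3340 + 19680) = −20471600.
Balance: K_1 − x×(3395 − 924.5) = K_2, so x = (K_1 − K_2)/(3395 − 924.5) = 1149000/2470.5 = 465 m.

465 m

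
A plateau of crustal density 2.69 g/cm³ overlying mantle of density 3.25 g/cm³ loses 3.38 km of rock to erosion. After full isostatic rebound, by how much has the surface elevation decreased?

0.582 km

Rebound u = e ρ_c/ρ_m = 3.38 km × 2.69/3.25 = 2.798 km.
Net surface drop = e − u = 3.38 km − 2.798 km = e (ρ_m − ρ_c)/ρ_m = 0.582 km.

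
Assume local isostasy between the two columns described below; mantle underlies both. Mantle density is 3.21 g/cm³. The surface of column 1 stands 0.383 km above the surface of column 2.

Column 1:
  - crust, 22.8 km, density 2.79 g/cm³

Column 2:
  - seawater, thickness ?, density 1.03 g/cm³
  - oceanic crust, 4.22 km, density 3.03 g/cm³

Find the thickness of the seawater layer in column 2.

Take the compensation level at the base of the deeper column (depth z_c below the surface of column 1) and equate Σ ρ_i t_i down to z_c; mantle fills any gap and the z_c terms cancel.
Column 1: 22.8×2.79 + (z_c − 22.8)×3.21
Column 2: 0.383×0 + x×1.03 + 4.22×3.03 + (z_c − 0.383 − 4.22 − x)×3.21
The z_c×3.21 term appears on both sides and cancels. Collect the known terms of each column as K = Σ(ρt)_known − 3.21 × (depth of known layers): K_1 = 63.612 − 3.21×22.8 = −9.576; K_2 = 12.7866 − 3.21×(0.383 + 4.22) = −1.98903.
Balance: K_1 = K_2 − x×(3.21 − 1.03), so x = (K_2 − K_1)/(3.21 − 1.03) = 7.58697/2.18 = 3.48 km.

3.48 km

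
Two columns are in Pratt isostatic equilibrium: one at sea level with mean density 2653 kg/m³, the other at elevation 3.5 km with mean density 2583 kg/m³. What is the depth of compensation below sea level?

ρ_ref D = ρ (D + h) → D (ρ_ref − ρ) = ρ h.
D = ρ h/(ρ_ref − ρ) = 2583 × 3.5 km/(2653 − 2583) = 129 km.

129 km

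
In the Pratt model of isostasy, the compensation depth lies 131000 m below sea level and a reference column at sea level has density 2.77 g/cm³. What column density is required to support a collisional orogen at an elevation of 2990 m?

Pratt balance: ρ_ref D = ρ (D + h).
ρ = ρ_ref D/(D + h) = 2.77 × 131000 m/(131000 m + 2990 m) = 2.71 g/cm³.

2.71 g/cm³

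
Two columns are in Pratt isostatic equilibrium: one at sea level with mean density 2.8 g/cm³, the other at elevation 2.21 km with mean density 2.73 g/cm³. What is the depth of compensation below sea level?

ρ_ref D = ρ (D + h) → D (ρ_ref − ρ) = ρ h.
D = ρ h/(ρ_ref − ρ) = 2.73 × 2.21 km/(2.8 − 2.73) = 86.2 km.

86.2 km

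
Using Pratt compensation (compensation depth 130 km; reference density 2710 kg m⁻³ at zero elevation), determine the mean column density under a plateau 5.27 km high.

2600 kg m⁻³

Pratt balance: ρ_ref D = ρ (D + h).
ρ = ρ_ref D/(D + h) = 2710 × 130 km/(130 km + 5.27 km) = 2600 kg m⁻³.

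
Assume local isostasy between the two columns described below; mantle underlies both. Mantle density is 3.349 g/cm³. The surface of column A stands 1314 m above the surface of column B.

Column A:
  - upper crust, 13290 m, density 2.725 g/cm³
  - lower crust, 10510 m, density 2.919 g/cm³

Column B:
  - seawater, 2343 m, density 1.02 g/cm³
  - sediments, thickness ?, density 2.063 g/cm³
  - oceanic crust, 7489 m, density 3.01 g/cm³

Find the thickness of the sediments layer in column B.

324 m

Take the compensation level at the base of the deeper column (depth z_c below the surface of column A) and equate Σ ρ_i t_i down to z_c; mantle fills any gap and the z_c terms cancel.
Column A: 13290×2.725 + 10510×2.919 + (z_c − 23800)×3.349
Column B: 1314×0 + 2343×1.02 + x×2.063 + 7489×3.01 + (z_c − 1314 − 9832 − x)×3.349
The z_c×3.349 term appears on both sides and cancels. Collect the known terms of each column as K = Σ(ρt)_known − 3.349 × (depth of known layers): K_A = 66893.94 − 3.349×23800 = −12812.26; K_B = 24931.75 − 3.349×(1314 + 9832) = −12396.204.
Balance: K_A = K_B − x×(3.349 − 2.063), so x = (K_B − K_A)/(3.349 − 2.063) = 416.056/1.286 = 324 m.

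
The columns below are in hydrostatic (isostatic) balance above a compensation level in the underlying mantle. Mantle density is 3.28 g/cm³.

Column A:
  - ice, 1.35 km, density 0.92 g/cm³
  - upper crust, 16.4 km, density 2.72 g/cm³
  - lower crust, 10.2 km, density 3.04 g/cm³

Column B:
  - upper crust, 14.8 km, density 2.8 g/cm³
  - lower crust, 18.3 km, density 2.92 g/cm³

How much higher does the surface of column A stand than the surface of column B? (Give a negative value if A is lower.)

For any compensation level in the mantle, the mantle terms cancel and isostasy reduces to e = (Σt_A − Σt_B) − (Σ(ρt)_A − Σ(ρt)_B) / ρ_m.
Σt_A = 27.95 km; Σt_B = 33.1 km; Σ(ρt)_A = 76.858; Σ(ρt)_B = 94.876 (in km·g/cm³).
e = (27.95 − 33.1) − (76.858 − 94.876) / 3.28 = 0.343 km.

0.343 km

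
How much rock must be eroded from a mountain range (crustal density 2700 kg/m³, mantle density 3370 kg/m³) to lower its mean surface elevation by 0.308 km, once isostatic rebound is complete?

1.55 km

Net drop Δ = e − u = e − e ρ_c/ρ_m = e (ρ_m − ρ_c)/ρ_m.
e = Δ ρ_m/(ρ_m − ρ_c) = 0.308 km × 3370/670 = 1.55 km.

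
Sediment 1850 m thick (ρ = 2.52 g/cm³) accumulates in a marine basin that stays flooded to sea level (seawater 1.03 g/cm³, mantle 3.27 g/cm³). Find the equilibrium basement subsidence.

1230 m

Submarine loading: the sediment displaces seawater, and the subsidence is in turn flooded, so s (ρ_m − ρ_w) = t (ρ_sed − ρ_w).
s = 1850 m × (2.52 − 1.03) / (3.27 − 1.03) = 1230 m.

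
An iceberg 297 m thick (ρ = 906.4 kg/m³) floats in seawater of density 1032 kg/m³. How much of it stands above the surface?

36.1 m

Floating equilibrium: submerged depth d = t ρ_obj/ρ_fluid = 297 m × 906.4/1032 = 260.9 m.
Freeboard = t − d = 297 m − 260.9 m = 36.1 m.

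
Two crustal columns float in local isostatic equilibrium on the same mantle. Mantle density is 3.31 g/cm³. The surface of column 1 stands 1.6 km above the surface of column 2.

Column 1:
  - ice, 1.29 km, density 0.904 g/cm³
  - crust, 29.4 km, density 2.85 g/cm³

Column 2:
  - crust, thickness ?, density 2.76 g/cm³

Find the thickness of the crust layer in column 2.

Take the compensation level at the base of the deeper column (depth z_c below the surface of column 1) and equate Σ ρ_i t_i down to z_c; mantle fills any gap and the z_c terms cancel.
Column 1: 1.29×0.904 + 29.4×2.85 + (z_c − 30.69)×3.31
Column 2: 1.6×0 + x×2.76 + (z_c − 1.6 − 0 − x)×3.31
The z_c×3.31 term appears on both sides and cancels. Collect the known terms of each column as K = Σ(ρt)_known − 3.31 × (depth of known layers): K_1 = 84.95616 − 3.31×30.69 = −16.62774; K_2 = 0 − 3.31×(1.6 + 0) = −5.296.
Balance: K_1 = K_2 − x×(3.31 − 2.76), so x = (K_2 − K_1)/(3.31 − 2.76) = 11.3317/0.55 = 20.6 km.

20.6 km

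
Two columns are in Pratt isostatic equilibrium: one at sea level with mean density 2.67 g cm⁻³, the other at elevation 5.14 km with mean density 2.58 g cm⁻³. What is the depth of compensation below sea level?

147 km

ρ_ref D = ρ (D + h) → D (ρ_ref − ρ) = ρ h.
D = ρ h/(ρ_ref − ρ) = 2.58 × 5.14 km/(2.67 − 2.58) = 147 km.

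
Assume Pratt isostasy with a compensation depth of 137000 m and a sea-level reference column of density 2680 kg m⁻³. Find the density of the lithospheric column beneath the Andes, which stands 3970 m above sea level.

2600 kg m⁻³

Pratt balance: ρ_ref D = ρ (D + h).
ρ = ρ_ref D/(D + h) = 2680 × 137000 m/(137000 m + 3970 m) = 2600 kg m⁻³.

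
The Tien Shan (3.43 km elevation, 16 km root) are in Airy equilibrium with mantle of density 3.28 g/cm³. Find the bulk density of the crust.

ρ_c h = (ρ_m − ρ_c) r → ρ_c (h + r) = ρ_m r → ρ_c = ρ_m r / (h + r).
ρ_c = 3.28 × 16 km / (3.43 km + 16 km) = 2.7 g/cm³.

2.7 g/cm³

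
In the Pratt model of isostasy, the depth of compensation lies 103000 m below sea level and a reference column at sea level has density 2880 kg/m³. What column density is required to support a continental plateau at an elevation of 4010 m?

2770 kg/m³

Pratt balance: ρ_ref D = ρ (D + h).
ρ = ρ_ref D/(D + h) = 2880 × 103000 m/(103000 m + 4010 m) = 2770 kg/m³.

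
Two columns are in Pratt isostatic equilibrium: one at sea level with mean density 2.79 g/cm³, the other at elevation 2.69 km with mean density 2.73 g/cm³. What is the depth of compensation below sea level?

122 km

ρ_ref D = ρ (D + h) → D (ρ_ref − ρ) = ρ h.
D = ρ h/(ρ_ref − ρ) = 2.73 × 2.69 km/(2.79 − 2.73) = 122 km.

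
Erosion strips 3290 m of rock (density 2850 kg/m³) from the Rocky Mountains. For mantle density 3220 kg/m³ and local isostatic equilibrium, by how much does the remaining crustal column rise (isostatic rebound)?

Unloading: uplift u = e ρ_c/ρ_m = 3290 m × 2850/3220 = 2910 m.

2910 m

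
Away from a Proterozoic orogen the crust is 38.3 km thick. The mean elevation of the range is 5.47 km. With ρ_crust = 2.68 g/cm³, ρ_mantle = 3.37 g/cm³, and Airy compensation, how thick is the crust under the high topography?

65 km

Root depth r = h ρ_c / (ρ_m − ρ_c) = 5.47 km × 2.68 / 0.69 = 21.25 km.
Total thickness = T + h + r = 38.3 km + 5.47 km + 21.25 km = 65 km.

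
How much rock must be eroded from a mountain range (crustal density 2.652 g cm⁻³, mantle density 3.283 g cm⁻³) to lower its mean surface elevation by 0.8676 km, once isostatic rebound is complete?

4.51 km

Net drop Δ = e − u = e − e ρ_c/ρ_m = e (ρ_m − ρ_c)/ρ_m.
e = Δ ρ_m/(ρ_m − ρ_c) = 0.8676 km × 3.283/0.631 = 4.51 km.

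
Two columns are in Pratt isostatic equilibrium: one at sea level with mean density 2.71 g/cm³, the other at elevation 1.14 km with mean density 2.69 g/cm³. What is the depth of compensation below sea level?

ρ_ref D = ρ (D + h) → D (ρ_ref − ρ) = ρ h.
D = ρ h/(ρ_ref − ρ) = 2.69 × 1.14 km/(2.71 − 2.69) = 153 km.

153 km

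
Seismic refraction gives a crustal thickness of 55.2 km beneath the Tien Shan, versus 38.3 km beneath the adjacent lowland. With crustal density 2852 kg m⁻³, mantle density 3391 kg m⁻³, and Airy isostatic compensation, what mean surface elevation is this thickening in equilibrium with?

Excess crust Δ = 55.2 km − 38.3 km = 16.9 km, split between elevation h and root r with h + r = Δ.
Airy balance ρ_c h = (ρ_m − ρ_c) r gives r = h ρ_c/(ρ_m − ρ_c), so h (1 + ρ_c/(ρ_m − ρ_c)) = Δ, i.e. h = Δ (ρ_m − ρ_c)/ρ_m.
h = 16.9 km × 539/3391 = 2.69 km.

2.69 km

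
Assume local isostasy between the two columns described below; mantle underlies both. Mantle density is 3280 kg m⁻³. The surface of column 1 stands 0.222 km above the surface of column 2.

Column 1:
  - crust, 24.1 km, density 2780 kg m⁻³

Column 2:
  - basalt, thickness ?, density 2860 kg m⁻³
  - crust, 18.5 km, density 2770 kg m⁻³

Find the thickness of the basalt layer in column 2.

Take the compensation level at the base of the deeper column (depth z_c below the surface of column 1) and equate Σ ρ_i t_i down to z_c; mantle fills any gap and the z_c terms cancel.
Column 1: 24.1×2780 + (z_c − 24.1)×3280
Column 2: 0.222×0 + x×2860 + 18.5×2770 + (z_c − 0.222 − 18.5 − x)×3280
The z_c×3280 term appears on both sides and cancels. Collect the known terms of each column as K = Σ(ρt)_known − 3280 × (depth of known layers): K_1 = 66998 − 3280×24.1 = −12050; K_2 = 51245 − 3280×(0.222 + 18.5) = −10163.16.
Balance: K_1 = K_2 − x×(3280 − 2860), so x = (K_2 − K_1)/(3280 − 2860) = 1886.84/420 = 4.49 km.

4.49 km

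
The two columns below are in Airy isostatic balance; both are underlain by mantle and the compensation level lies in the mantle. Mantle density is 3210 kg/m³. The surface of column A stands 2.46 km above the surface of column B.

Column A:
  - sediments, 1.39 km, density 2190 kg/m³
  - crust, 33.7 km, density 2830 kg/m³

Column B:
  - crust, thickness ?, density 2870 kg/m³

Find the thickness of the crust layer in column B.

18.6 km

Take the compensation level at the base of the deeper column (depth z_c below the surface of column A) and equate Σ ρ_i t_i down to z_c; mantle fills any gap and the z_c terms cancel.
Column A: 1.39×2190 + 33.7×2830 + (z_c − 35.09)×3210
Column B: 2.46×0 + x×2870 + (z_c − 2.46 − 0 − x)×3210
The z_c×3210 term appears on both sides and cancels. Collect the known terms of each column as K = Σ(ρt)_known − 3210 × (depth of known layers): K_A = 98415.1 − 3210×35.09 = −14223.8; K_B = 0 − 3210×(2.46 + 0) = −7896.6.
Balance: K_A = K_B − x×(3210 − 2870), so x = (K_B − K_A)/(3210 − 2870) = 6327.2/340 = 18.6 km.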